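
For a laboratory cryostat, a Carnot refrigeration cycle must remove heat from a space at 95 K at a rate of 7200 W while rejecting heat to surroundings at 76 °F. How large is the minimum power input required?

Ẇ_in ≈ 15350 W

T_H = 76 °F → (76 − 32) × 5/9 = 24.44 °C = 297.59 K.
COP_R = T_C/(T_H − T_C) = 95.00/202.59 = 0.4689.
W = Q_C/COP_R = 7200/0.4689 = 15350 W.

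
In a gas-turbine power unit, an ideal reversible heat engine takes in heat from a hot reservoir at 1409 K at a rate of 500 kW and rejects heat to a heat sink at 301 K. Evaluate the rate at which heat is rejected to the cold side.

For a reversible engine, η = 1 − T_C/T_H = 1 − 301.00/1409.00 = 0.7864.
For a reversible cycle Q_C/Q_H = T_C/T_H, so Q_C = 500 × 301.00/1409.00 = 106.8 kW.

Q̇_C ≈ 106.8 kW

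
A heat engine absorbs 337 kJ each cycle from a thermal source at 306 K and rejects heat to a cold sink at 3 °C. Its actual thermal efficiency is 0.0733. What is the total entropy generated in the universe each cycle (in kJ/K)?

ΔS_univ ≈ 0.02959 kJ/K

T_C = 3 °C → 3 + 273.15 = 276.15 K.
W = η·Q_H = 0.0733 × 337 = 24.70 kJ, so Q_C = Q_H − W = 312.3 kJ.
Entropy balance on the reservoirs: −Q_H/T_H = -1.101 kJ/K, +Q_C/T_C = 1.131 kJ/K.
ΔS_univ = −Q_H/T_H + Q_C/T_C = 0.02959 kJ/K (> 0, since η = 0.0733 < η_Carnot = 0.098).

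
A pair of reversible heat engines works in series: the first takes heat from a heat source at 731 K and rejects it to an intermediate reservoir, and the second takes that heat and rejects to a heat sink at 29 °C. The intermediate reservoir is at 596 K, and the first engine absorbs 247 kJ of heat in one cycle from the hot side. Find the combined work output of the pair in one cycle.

W_total ≈ 145 kJ

T_C = 29 °C → 29 + 273.15 = 302.15 K.
Two reversible stages in series are equivalent to a single Carnot engine between T_H and T_C, so η_total = 1 − T_C/T_H = 1 − 302.15/731.00 = 0.5867.
W_total = η_total · Q_H = 0.5867 × 247 = 145 kJ.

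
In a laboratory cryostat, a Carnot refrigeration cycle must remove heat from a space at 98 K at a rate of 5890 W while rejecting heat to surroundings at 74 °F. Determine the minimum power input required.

Ẇ_in ≈ 11900 W

T_H = 74 °F → (74 − 32) × 5/9 = 23.33 °C = 296.48 K.
The reversible coefficient of performance is COP_R = T_C/(T_H − T_C) = 98.00/198.48 = 0.4937.
W = Q_C/COP_R = 5890/0.4937 = 11900 W.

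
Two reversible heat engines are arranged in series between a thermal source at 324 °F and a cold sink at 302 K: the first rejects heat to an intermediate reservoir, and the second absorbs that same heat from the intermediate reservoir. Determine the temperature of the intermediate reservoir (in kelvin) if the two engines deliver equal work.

T_m ≈ 369 K

T_H = 324 °F → (324 − 32) × 5/9 = 162.22 °C = 435.37 K.
For reversible stages Q_m = Q_H·(T_m/T_H). Setting W₁ = Q_H(1 − T_m/T_H) equal to W₂ = Q_m(1 − T_C/T_m) = Q_H·(T_m − T_C)/T_H gives T_H − T_m = T_m − T_C, so T_m = (T_H + T_C)/2 = (435.37 + 302.00)/2 = 369 K.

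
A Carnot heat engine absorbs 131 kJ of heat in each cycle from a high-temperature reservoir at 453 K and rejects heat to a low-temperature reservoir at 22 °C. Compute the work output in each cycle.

W ≈ 45.6 kJ

T_C = 22 °C → 22 + 273.15 = 295.15 K.
Since the cycle is reversible, η = 1 − T_C/T_H = 1 − 295.15/453.00 = 0.3485.
W = η·Q_H = 0.3485 × 131 = 45.6 kJ.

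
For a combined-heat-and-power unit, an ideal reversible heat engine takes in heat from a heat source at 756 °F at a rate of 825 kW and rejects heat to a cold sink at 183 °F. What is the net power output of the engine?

Ẇ ≈ 389 kW

T_H = 756 °F → (756 − 32) × 5/9 = 402.22 °C = 675.37 K.
T_C = 183 °F → (183 − 32) × 5/9 = 83.89 °C = 357.04 K.
For a reversible engine, η = 1 − T_C/T_H = 1 − 357.04/675.37 = 0.4713.
W = η·Q_H = 0.4713 × 825 = 389 kW.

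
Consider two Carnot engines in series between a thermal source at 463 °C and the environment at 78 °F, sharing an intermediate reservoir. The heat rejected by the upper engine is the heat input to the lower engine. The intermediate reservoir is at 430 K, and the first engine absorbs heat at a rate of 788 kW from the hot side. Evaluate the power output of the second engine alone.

T_H = 463 °C → 463 + 273.15 = 736.15 K.
T_C = 78 °F → (78 − 32) × 5/9 = 25.56 °C = 298.71 K.
Heat entering the second stage: Q_m = Q_H·(T_m/T_H) = 788 × 430.00/736.15 = 460 kW.
Second-stage efficiency η₂ = 1 − T_C/T_m = 1 − 298.71/430.00 = 0.3053, so W₂ = η₂·Q_m = 141 kW.

Ẇ₂ ≈ 141 kW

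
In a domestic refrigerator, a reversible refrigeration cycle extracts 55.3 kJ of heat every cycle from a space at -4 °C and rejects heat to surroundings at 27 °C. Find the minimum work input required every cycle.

T_H = 27 °C → 27 + 273.15 = 300.15 K.
T_C = -4 °C → -4 + 273.15 = 269.15 K.
For a reversible refrigerator, COP_R = T_C/(T_H − T_C) = 269.15/31.00 = 8.6823.
W = Q_C/COP_R = 55.3/8.6823 = 6.369 kJ.

W_in ≈ 6.369 kJ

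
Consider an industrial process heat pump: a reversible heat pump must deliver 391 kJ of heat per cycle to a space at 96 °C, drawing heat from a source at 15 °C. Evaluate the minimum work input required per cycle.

T_H = 96 °C → 96 + 273.15 = 369.15 K.
T_C = 15 °C → 15 + 273.15 = 288.15 K.
The Carnot heat-pump COP is COP_HP = T_H/(T_H − T_C) = 369.15/81.00 = 4.5574.
W = Q_H/COP_HP = 391/4.5574 = 85.8 kJ.

W_in ≈ 85.8 kJ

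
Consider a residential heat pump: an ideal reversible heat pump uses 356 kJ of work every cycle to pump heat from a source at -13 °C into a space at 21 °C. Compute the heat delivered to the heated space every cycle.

Q_H ≈ 3080 kJ

T_H = 21 °C → 21 + 273.15 = 294.15 K.
T_C = -13 °C → -13 + 273.15 = 260.15 K.
Reversible heating COP: COP_HP = T_H/(T_H − T_C) = 294.15/34.00 = 8.6515.
Q_H = COP_HP · W = 8.6515 × 356 = 3080 kJ.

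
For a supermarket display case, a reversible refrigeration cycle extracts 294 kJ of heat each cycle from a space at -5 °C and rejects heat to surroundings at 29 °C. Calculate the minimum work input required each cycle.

T_H = 29 °C → 29 + 273.15 = 302.15 K.
T_C = -5 °C → -5 + 273.15 = 268.15 K.
For a reversible refrigerator, COP_R = T_C/(T_H − T_C) = 268.15/34.00 = 7.8868.
W = Q_C/COP_R = 294/7.8868 = 37.28 kJ.

W_in ≈ 37.28 kJ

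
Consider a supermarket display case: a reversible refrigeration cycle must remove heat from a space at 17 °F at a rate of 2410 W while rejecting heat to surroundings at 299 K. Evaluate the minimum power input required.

Ẇ_in ≈ 311 W

T_C = 17 °F → (17 − 32) × 5/9 = -8.33 °C = 264.82 K.
For a reversible refrigerator, COP_R = T_C/(T_H − T_C) = 264.82/34.18 = 7.7470.
W = Q_C/COP_R = 2410/7.7470 = 311 W.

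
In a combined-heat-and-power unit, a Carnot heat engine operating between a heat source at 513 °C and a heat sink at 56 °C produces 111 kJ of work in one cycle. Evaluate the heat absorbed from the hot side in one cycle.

T_H = 513 °C → 513 + 273.15 = 786.15 K.
T_C = 56 °C → 56 + 273.15 = 329.15 K.
Carnot efficiency: η = 1 − T_C/T_H = 1 − 329.15/786.15 = 0.5813.
Q_H = W/η = 111/0.5813 = 191 kJ.

Q_H ≈ 191 kJ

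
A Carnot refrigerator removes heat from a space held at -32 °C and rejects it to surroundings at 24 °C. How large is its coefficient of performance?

T_H = 24 °C → 24 + 273.15 = 297.15 K.
T_C = -32 °C → -32 + 273.15 = 241.15 K.
For a reversible refrigerator, COP_R = T_C/(T_H − T_C) = 241.15/(297.15 − 241.15) = 4.306.

COP_R ≈ 4.306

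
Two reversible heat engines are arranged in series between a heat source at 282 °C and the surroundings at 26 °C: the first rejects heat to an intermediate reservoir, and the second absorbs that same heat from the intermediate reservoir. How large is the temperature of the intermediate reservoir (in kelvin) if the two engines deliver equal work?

T_m ≈ 427.1 K

T_H = 282 °C → 282 + 273.15 = 555.15 K.
T_C = 26 °C → 26 + 273.15 = 299.15 K.
For reversible stages Q_m = Q_H·(T_m/T_H). Setting W₁ = Q_H(1 − T_m/T_H) equal to W₂ = Q_m(1 − T_C/T_m) = Q_H·(T_m − T_C)/T_H gives T_H − T_m = T_m − T_C, so T_m = (T_H + T_C)/2 = (555.15 + 299.15)/2 = 427.1 K.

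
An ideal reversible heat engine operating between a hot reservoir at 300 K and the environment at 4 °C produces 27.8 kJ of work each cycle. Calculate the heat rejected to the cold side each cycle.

T_C = 4 °C → 4 + 273.15 = 277.15 K.
Since the cycle is reversible, η = 1 − T_C/T_H = 1 − 277.15/300.00 = 0.0762.
Since Q_C/Q_H = T_C/T_H and Q_H = W/η, Q_C = W·T_C/(T_H − T_C) = 27.8 × 277.15/22.85 = 337 kJ.

Q_C ≈ 337 kJ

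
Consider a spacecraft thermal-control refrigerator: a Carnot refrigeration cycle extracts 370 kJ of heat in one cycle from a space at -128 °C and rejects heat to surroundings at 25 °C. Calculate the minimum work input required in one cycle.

T_H = 25 °C → 25 + 273.15 = 298.15 K.
T_C = -128 °C → -128 + 273.15 = 145.15 K.
Carnot COP: COP_R = T_C/(T_H − T_C) = 145.15/153.00 = 0.9487.
W = Q_C/COP_R = 370/0.9487 = 390 kJ.

W_in ≈ 390 kJ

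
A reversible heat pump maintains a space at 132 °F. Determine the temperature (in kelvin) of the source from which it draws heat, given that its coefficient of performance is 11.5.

T_H = 132 °F → (132 − 32) × 5/9 = 55.56 °C = 328.71 K.
COP_HP = T_H/(T_H − T_C) ⇒ T_C = T_H·(COP_HP − 1)/COP_HP = 328.71 × (11.5 − 1)/11.5 = 300 K.

T_C ≈ 300 K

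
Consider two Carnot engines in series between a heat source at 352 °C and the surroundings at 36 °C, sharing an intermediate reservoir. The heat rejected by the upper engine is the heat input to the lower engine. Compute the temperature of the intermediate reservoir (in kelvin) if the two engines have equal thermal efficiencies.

T_m ≈ 440 K

T_H = 352 °C → 352 + 273.15 = 625.15 K.
T_C = 36 °C → 36 + 273.15 = 309.15 K.
Equal efficiencies require 1 − T_m/T_H = 1 − T_C/T_m, i.e. T_m/T_H = T_C/T_m, so T_m = √(T_H·T_C) = √(625.15 × 309.15) = 440 K.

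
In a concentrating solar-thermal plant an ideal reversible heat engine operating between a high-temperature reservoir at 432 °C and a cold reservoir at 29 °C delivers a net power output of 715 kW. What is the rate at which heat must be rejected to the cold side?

Q̇_C ≈ 536 kW

T_H = 432 °C → 432 + 273.15 = 705.15 K.
T_C = 29 °C → 29 + 273.15 = 302.15 K.
For a reversible engine, η = 1 − T_C/T_H = 1 − 302.15/705.15 = 0.5715.
Since Q_C/Q_H = T_C/T_H and Q_H = W/η, Q_C = W·T_C/(T_H − T_C) = 715 × 302.15/403.00 = 536 kW.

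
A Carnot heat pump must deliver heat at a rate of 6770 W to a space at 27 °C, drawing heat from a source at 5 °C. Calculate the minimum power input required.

T_H = 27 °C → 27 + 273.15 = 300.15 K.
T_C = 5 °C → 5 + 273.15 = 278.15 K.
Reversible heating COP: COP_HP = T_H/(T_H − T_C) = 300.15/22.00 = 13.6432.
W = Q_H/COP_HP = 6770/13.6432 = 496.2 W.

Ẇ_in ≈ 496.2 W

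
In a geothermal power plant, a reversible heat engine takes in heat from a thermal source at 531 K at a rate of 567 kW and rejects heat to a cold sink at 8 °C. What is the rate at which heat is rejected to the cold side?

T_C = 8 °C → 8 + 273.15 = 281.15 K.
Since the cycle is reversible, η = 1 − T_C/T_H = 1 − 281.15/531.00 = 0.4705.
For a reversible cycle Q_C/Q_H = T_C/T_H, so Q_C = 567 × 281.15/531.00 = 300 kW.

Q̇_C ≈ 300 kW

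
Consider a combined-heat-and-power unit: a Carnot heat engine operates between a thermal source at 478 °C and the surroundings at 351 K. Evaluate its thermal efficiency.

η ≈ 0.5327

T_H = 478 °C → 478 + 273.15 = 751.15 K.
The Carnot efficiency is η = 1 − T_C/T_H = 1 − 351.00/751.15 = 0.5327.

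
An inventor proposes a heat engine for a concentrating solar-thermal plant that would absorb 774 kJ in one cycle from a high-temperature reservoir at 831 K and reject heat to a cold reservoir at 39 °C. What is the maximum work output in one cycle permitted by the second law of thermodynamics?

T_C = 39 °C → 39 + 273.15 = 312.15 K.
The second-law ceiling is the Carnot efficiency, η_max = 1 − T_C/T_H = 1 − 312.15/831.00 = 0.6244.
W_max = η_max · Q_H = 0.6244 × 774 = 483 kJ.

W_max ≈ 483 kJ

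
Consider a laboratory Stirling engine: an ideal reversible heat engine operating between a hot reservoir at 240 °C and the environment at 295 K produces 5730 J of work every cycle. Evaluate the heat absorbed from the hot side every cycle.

T_H = 240 °C → 240 + 273.15 = 513.15 K.
For a reversible engine, η = 1 − T_C/T_H = 1 − 295.00/513.15 = 0.4251.
Q_H = W/η = 5730/0.4251 = 13500 J.

Q_H ≈ 13500 J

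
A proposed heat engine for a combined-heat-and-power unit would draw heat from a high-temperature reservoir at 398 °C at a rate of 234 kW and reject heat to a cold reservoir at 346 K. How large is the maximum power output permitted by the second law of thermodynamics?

T_H = 398 °C → 398 + 273.15 = 671.15 K.
The upper bound on efficiency is η_max = 1 − T_C/T_H = 1 − 346.00/671.15 = 0.4845.
W_max = η_max · Q_H = 0.4845 × 234 = 113.4 kW.

Ẇ_max ≈ 113.4 kW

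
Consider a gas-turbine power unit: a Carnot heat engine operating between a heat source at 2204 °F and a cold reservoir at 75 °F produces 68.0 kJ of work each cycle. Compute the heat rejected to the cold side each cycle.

Q_C ≈ 17.1 kJ

T_H = 2204 °F → (2204 − 32) × 5/9 = 1206.67 °C = 1479.82 K.
T_C = 75 °F → (75 − 32) × 5/9 = 23.89 °C = 297.04 K.
The Carnot efficiency is η = 1 − T_C/T_H = 1 − 297.04/1479.82 = 0.7993.
Since Q_C/Q_H = T_C/T_H and Q_H = W/η, Q_C = W·T_C/(T_H − T_C) = 68.0 × 297.04/1182.78 = 17.1 kJ.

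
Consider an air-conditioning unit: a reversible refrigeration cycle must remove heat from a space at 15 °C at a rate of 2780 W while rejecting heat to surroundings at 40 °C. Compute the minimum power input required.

Ẇ_in ≈ 241.2 W

T_H = 40 °C → 40 + 273.15 = 313.15 K.
T_C = 15 °C → 15 + 273.15 = 288.15 K.
The reversible coefficient of performance is COP_R = T_C/(T_H − T_C) = 288.15/25.00 = 11.5260.
W = Q_C/COP_R = 2780/11.5260 = 241.2 W.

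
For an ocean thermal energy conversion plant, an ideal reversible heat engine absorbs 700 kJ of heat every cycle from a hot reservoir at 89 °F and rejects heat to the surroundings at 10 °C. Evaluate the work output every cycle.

T_H = 89 °F → (89 − 32) × 5/9 = 31.67 °C = 304.82 K.
T_C = 10 °C → 10 + 273.15 = 283.15 K.
Carnot efficiency: η = 1 − T_C/T_H = 1 − 283.15/304.82 = 0.0711.
W = η·Q_H = 0.0711 × 700 = 49.76 kJ.

W ≈ 49.76 kJ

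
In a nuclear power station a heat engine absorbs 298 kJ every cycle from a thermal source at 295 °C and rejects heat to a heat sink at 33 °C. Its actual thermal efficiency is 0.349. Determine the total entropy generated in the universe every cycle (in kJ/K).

ΔS_univ ≈ 0.1092 kJ/K

T_H = 295 °C → 295 + 273.15 = 568.15 K.
T_C = 33 °C → 33 + 273.15 = 306.15 K.
W = η·Q_H = 0.349 × 298 = 104.0 kJ, so Q_C = Q_H − W = 194.0 kJ.
The hot reservoir loses entropy Q_H/T_H = 298/568.15 = 0.5245 kJ/K; the cold reservoir gains Q_C/T_C = 194.0/306.15 = 0.6337 kJ/K.
ΔS_univ = −Q_H/T_H + Q_C/T_C = 0.1092 kJ/K (> 0, since η = 0.349 < η_Carnot = 0.461).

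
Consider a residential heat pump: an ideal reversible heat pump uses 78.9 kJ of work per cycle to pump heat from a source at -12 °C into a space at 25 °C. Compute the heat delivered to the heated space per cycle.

T_H = 25 °C → 25 + 273.15 = 298.15 K.
T_C = -12 °C → -12 + 273.15 = 261.15 K.
For a reversible heat pump, COP_HP = T_H/(T_H − T_C) = 298.15/37.00 = 8.0581.
Q_H = COP_HP · W = 8.0581 × 78.9 = 636 kJ.

Q_H ≈ 636 kJ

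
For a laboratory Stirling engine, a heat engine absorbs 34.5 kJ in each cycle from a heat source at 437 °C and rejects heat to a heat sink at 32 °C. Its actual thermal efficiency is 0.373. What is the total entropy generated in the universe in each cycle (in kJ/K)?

ΔS_univ ≈ 0.02231 kJ/K

T_H = 437 °C → 437 + 273.15 = 710.15 K.
T_C = 32 °C → 32 + 273.15 = 305.15 K.
W = η·Q_H = 0.373 × 34.5 = 12.87 kJ, so Q_C = Q_H − W = 21.63 kJ.
Reservoir entropy changes: ΔS_H = −Q_H/T_H = −34.5/710.15 = -0.04858 kJ/K and ΔS_C = +Q_C/T_C = 21.63/305.15 = 0.07089 kJ/K.
ΔS_univ = −Q_H/T_H + Q_C/T_C = 0.02231 kJ/K (> 0, since η = 0.373 < η_Carnot = 0.570).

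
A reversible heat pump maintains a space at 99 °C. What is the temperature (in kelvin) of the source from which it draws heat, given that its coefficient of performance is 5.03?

T_H = 99 °C → 99 + 273.15 = 372.15 K.
COP_HP = T_H/(T_H − T_C) ⇒ T_C = T_H·(COP_HP − 1)/COP_HP = 372.15 × (5.03 − 1)/5.03 = 298 K.

T_C ≈ 298 K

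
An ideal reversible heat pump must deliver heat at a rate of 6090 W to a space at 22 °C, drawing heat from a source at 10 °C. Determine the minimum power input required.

Ẇ_in ≈ 247.6 W

T_H = 22 °C → 22 + 273.15 = 295.15 K.
T_C = 10 °C → 10 + 273.15 = 283.15 K.
For a reversible heat pump, COP_HP = T_H/(T_H − T_C) = 295.15/12.00 = 24.5958.
W = Q_H/COP_HP = 6090/24.5958 = 247.6 W.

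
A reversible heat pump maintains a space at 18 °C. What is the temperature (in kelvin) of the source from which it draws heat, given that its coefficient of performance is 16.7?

T_H = 18 °C → 18 + 273.15 = 291.15 K.
COP_HP = T_H/(T_H − T_C) ⇒ T_C = T_H·(COP_HP − 1)/COP_HP = 291.15 × (16.7 − 1)/16.7 = 274 K.

T_C ≈ 274 K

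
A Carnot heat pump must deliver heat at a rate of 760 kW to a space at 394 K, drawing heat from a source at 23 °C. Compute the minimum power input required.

Ẇ_in ≈ 189 kW

T_C = 23 °C → 23 + 273.15 = 296.15 K.
For a reversible heat pump, COP_HP = T_H/(T_H − T_C) = 394.00/97.85 = 4.0266.
W = Q_H/COP_HP = 760/4.0266 = 189 kW.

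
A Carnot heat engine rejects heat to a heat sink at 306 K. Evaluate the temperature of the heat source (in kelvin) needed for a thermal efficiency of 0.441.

From η = 1 − T_C/T_H, solving for T_H gives T_H = T_C/(1 − η) = 306.00/(1 − 0.441) = 547 K.

T_H ≈ 547 K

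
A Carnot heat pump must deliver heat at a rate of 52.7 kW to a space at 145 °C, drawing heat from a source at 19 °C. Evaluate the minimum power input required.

T_H = 145 °C → 145 + 273.15 = 418.15 K.
T_C = 19 °C → 19 + 273.15 = 292.15 K.
COP_HP = T_H/(T_H − T_C) = 418.15/126.00 = 3.3187.
W = Q_H/COP_HP = 52.7/3.3187 = 15.9 kW.

Ẇ_in ≈ 15.9 kW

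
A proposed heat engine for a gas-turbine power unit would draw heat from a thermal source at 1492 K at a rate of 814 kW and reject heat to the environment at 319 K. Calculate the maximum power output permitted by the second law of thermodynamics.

The upper bound on efficiency is η_max = 1 − T_C/T_H = 1 − 319.00/1492.00 = 0.7862.
W_max = η_max · Q_H = 0.7862 × 814 = 640 kW.

Ẇ_max ≈ 640 kW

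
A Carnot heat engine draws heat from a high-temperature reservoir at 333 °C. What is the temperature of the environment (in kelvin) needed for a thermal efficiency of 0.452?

T_C ≈ 332.2 K

T_H = 333 °C → 333 + 273.15 = 606.15 K.
From η = 1 − T_C/T_H, T_C = T_H·(1 − η) = 606.15 × (1 − 0.452) = 332.2 K.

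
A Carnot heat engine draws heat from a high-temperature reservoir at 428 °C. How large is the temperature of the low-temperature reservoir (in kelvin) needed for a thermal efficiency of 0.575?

T_H = 428 °C → 428 + 273.15 = 701.15 K.
From η = 1 − T_C/T_H, T_C = T_H·(1 − η) = 701.15 × (1 − 0.575) = 298.0 K.

T_C ≈ 298.0 K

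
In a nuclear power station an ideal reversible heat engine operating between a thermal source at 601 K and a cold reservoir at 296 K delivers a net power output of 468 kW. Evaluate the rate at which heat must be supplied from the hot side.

Since the cycle is reversible, η = 1 − T_C/T_H = 1 − 296.00/601.00 = 0.5075.
Q_H = W/η = 468/0.5075 = 922.2 kW.

Q̇_H ≈ 922.2 kW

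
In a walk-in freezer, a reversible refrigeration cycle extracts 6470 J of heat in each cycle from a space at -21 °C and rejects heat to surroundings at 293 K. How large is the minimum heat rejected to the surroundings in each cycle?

Q_H ≈ 7520 J

T_C = -21 °C → -21 + 273.15 = 252.15 K.
For a reversible cycle Q_H/Q_C = T_H/T_C, so Q_H = Q_C·T_H/T_C = 6470 × 293.00/252.15 = 7520 J.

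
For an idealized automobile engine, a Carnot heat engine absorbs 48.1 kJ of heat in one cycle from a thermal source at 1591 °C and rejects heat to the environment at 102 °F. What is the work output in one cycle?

T_H = 1591 °C → 1591 + 273.15 = 1864.15 K.
T_C = 102 °F → (102 − 32) × 5/9 = 38.89 °C = 312.04 K.
Carnot efficiency: η = 1 − T_C/T_H = 1 − 312.04/1864.15 = 0.8326.
W = η·Q_H = 0.8326 × 48.1 = 40.0 kJ.

W ≈ 40.0 kJ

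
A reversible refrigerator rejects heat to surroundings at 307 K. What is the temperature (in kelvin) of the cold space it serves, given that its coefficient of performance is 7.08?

T_C ≈ 269 K

COP_R = T_C/(T_H − T_C) ⇒ T_C = T_H·COP_R/(1 + COP_R) = 307.00 × 7.08/(1 + 7.08) = 269 K.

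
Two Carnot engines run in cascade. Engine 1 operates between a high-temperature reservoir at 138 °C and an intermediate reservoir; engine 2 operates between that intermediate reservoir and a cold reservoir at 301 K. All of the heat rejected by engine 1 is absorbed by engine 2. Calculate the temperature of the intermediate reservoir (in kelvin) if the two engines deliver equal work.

T_m ≈ 356.1 K

T_H = 138 °C → 138 + 273.15 = 411.15 K.
For reversible stages Q_m = Q_H·(T_m/T_H). Setting W₁ = Q_H(1 − T_m/T_H) equal to W₂ = Q_m(1 − T_C/T_m) = Q_H·(T_m − T_C)/T_H gives T_H − T_m = T_m − T_C, so T_m = (T_H + T_C)/2 = (411.15 + 301.00)/2 = 356.1 K.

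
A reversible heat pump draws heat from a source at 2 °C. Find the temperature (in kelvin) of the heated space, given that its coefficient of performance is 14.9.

T_H ≈ 295 K

T_C = 2 °C → 2 + 273.15 = 275.15 K.
COP_HP = T_H/(T_H − T_C) ⇒ T_H = T_C·COP_HP/(COP_HP − 1) = 275.15 × 14.9/(14.9 − 1) = 295 K.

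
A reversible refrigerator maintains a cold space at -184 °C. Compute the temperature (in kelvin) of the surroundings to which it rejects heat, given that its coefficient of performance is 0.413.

T_H ≈ 305 K

T_C = -184 °C → -184 + 273.15 = 89.15 K.
COP_R = T_C/(T_H − T_C) ⇒ T_H = T_C·(1 + 1/COP_R) = 89.15 × (1 + 1/0.413) = 305 K.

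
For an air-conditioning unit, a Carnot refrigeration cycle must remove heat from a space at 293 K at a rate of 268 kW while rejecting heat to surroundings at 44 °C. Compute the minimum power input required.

Ẇ_in ≈ 22.1 kW

T_H = 44 °C → 44 + 273.15 = 317.15 K.
Carnot COP: COP_R = T_C/(T_H − T_C) = 293.00/24.15 = 12.1325.
W = Q_C/COP_R = 268/12.1325 = 22.1 kW.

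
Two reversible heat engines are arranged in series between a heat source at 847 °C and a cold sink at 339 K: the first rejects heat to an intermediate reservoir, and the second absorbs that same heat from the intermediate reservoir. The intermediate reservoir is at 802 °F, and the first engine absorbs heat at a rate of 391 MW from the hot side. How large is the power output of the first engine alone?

T_H = 847 °C → 847 + 273.15 = 1120.15 K.
T_m = 802 °F → (802 − 32) × 5/9 = 427.78 °C = 700.93 K.
First-stage efficiency η₁ = 1 − T_m/T_H = 1 − 700.93/1120.15 = 0.3743.
W₁ = η₁·Q_H = 0.3743 × 391 = 146.3 MW.

Ẇ₁ ≈ 146.3 MW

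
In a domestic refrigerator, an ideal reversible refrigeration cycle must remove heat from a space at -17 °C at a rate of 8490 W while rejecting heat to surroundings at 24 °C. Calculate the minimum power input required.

T_H = 24 °C → 24 + 273.15 = 297.15 K.
T_C = -17 °C → -17 + 273.15 = 256.15 K.
Carnot COP: COP_R = T_C/(T_H − T_C) = 256.15/41.00 = 6.2476.
W = Q_C/COP_R = 8490/6.2476 = 1360 W.

Ẇ_in ≈ 1360 W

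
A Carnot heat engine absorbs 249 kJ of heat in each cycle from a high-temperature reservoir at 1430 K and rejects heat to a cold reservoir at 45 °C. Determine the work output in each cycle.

W ≈ 194 kJ

T_C = 45 °C → 45 + 273.15 = 318.15 K.
The Carnot efficiency is η = 1 − T_C/T_H = 1 − 318.15/1430.00 = 0.7775.
W = η·Q_H = 0.7775 × 249 = 194 kJ.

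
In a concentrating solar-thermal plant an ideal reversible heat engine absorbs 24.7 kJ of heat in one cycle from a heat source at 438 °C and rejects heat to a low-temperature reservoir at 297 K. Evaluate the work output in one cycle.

W ≈ 14.4 kJ

T_H = 438 °C → 438 + 273.15 = 711.15 K.
For a reversible engine, η = 1 − T_C/T_H = 1 − 297.00/711.15 = 0.5824.
W = η·Q_H = 0.5824 × 24.7 = 14.4 kJ.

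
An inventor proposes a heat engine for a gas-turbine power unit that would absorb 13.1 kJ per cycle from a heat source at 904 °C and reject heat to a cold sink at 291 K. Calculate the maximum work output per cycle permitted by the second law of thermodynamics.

W_max ≈ 9.86 kJ

T_H = 904 °C → 904 + 273.15 = 1177.15 K.
No engine can exceed the Carnot limit: η_max = 1 − T_C/T_H = 1 − 291.00/1177.15 = 0.7528.
W_max = η_max · Q_H = 0.7528 × 13.1 = 9.86 kJ.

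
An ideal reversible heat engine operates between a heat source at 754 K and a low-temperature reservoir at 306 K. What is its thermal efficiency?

η ≈ 0.594

Since the cycle is reversible, η = 1 − T_C/T_H = 1 − 306.00/754.00 = 0.594.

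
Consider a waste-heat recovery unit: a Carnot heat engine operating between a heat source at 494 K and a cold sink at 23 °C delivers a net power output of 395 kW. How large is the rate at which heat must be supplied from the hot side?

Q̇_H ≈ 986 kW

T_C = 23 °C → 23 + 273.15 = 296.15 K.
For a reversible engine, η = 1 − T_C/T_H = 1 − 296.15/494.00 = 0.4005.
Q_H = W/η = 395/0.4005 = 986 kW.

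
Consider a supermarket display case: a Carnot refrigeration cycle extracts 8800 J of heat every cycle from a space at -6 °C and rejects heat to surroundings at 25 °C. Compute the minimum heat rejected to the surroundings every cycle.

Q_H ≈ 9820 J

T_H = 25 °C → 25 + 273.15 = 298.15 K.
T_C = -6 °C → -6 + 273.15 = 267.15 K.
For a reversible cycle Q_H/Q_C = T_H/T_C, so Q_H = Q_C·T_H/T_C = 8800 × 298.15/267.15 = 9820 J.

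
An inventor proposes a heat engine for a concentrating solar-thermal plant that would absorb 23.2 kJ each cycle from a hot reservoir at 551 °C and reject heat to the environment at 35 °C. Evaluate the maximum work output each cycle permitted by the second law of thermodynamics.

W_max ≈ 14.5 kJ

T_H = 551 °C → 551 + 273.15 = 824.15 K.
T_C = 35 °C → 35 + 273.15 = 308.15 K.
The upper bound on efficiency is η_max = 1 − T_C/T_H = 1 − 308.15/824.15 = 0.6261.
W_max = η_max · Q_H = 0.6261 × 23.2 = 14.5 kJ.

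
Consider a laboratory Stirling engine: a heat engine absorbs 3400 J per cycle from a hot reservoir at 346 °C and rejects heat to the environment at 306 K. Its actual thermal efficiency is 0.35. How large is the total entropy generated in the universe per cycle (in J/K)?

T_H = 346 °C → 346 + 273.15 = 619.15 K.
W = η·Q_H = 0.35 × 3400 = 1190 J, so Q_C = Q_H − W = 2210 J.
Entropy balance on the reservoirs: −Q_H/T_H = -5.491 J/K, +Q_C/T_C = 7.222 J/K.
ΔS_univ = −Q_H/T_H + Q_C/T_C = 1.73 J/K (> 0, since η = 0.35 < η_Carnot = 0.506).

ΔS_univ ≈ 1.73 J/K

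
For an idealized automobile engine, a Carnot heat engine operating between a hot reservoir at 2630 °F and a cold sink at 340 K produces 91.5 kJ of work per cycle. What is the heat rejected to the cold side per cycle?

T_H = 2630 °F → (2630 − 32) × 5/9 = 1443.33 °C = 1716.48 K.
The Carnot efficiency is η = 1 − T_C/T_H = 1 − 340.00/1716.48 = 0.8019.
Since Q_C/Q_H = T_C/T_H and Q_H = W/η, Q_C = W·T_C/(T_H − T_C) = 91.5 × 340.00/1376.48 = 22.60 kJ.

Q_C ≈ 22.60 kJ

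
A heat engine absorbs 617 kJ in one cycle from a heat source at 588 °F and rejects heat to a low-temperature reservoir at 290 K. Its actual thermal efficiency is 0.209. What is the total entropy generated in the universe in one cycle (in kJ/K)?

T_H = 588 °F → (588 − 32) × 5/9 = 308.89 °C = 582.04 K.
W = η·Q_H = 0.209 × 617 = 129.0 kJ, so Q_C = Q_H − W = 488.0 kJ.
Reservoir entropy changes: ΔS_H = −Q_H/T_H = −617/582.04 = -1.060 kJ/K and ΔS_C = +Q_C/T_C = 488.0/290.00 = 1.683 kJ/K.
ΔS_univ = −Q_H/T_H + Q_C/T_C = 0.623 kJ/K (> 0, since η = 0.209 < η_Carnot = 0.502).

ΔS_univ ≈ 0.623 kJ/K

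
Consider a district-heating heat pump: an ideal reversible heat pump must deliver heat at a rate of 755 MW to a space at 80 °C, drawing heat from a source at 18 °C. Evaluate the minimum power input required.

Ẇ_in ≈ 133 MW

T_H = 80 °C → 80 + 273.15 = 353.15 K.
T_C = 18 °C → 18 + 273.15 = 291.15 K.
Reversible heating COP: COP_HP = T_H/(T_H − T_C) = 353.15/62.00 = 5.6960.
W = Q_H/COP_HP = 755/5.6960 = 133 MW.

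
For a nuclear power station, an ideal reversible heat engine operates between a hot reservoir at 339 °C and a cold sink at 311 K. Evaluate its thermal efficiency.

T_H = 339 °C → 339 + 273.15 = 612.15 K.
The Carnot efficiency is η = 1 − T_C/T_H = 1 − 311.00/612.15 = 0.492.

η ≈ 0.492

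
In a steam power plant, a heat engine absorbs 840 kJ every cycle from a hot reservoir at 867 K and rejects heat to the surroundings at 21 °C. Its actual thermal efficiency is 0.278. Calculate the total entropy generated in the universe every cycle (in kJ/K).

ΔS_univ ≈ 1.09 kJ/K

T_C = 21 °C → 21 + 273.15 = 294.15 K.
W = η·Q_H = 0.278 × 840 = 233.5 kJ, so Q_C = Q_H − W = 606.5 kJ.
The hot reservoir loses entropy Q_H/T_H = 840/867.00 = 0.9689 kJ/K; the cold reservoir gains Q_C/T_C = 606.5/294.15 = 2.062 kJ/K.
ΔS_univ = −Q_H/T_H + Q_C/T_C = 1.09 kJ/K (> 0, since η = 0.278 < η_Carnot = 0.661).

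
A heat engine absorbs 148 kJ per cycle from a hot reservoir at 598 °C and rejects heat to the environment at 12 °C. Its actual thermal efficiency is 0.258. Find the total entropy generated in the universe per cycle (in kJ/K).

ΔS_univ ≈ 0.215 kJ/K

T_H = 598 °C → 598 + 273.15 = 871.15 K.
T_C = 12 °C → 12 + 273.15 = 285.15 K.
W = η·Q_H = 0.258 × 148 = 38.18 kJ, so Q_C = Q_H − W = 109.8 kJ.
Entropy balance on the reservoirs: −Q_H/T_H = -0.1699 kJ/K, +Q_C/T_C = 0.3851 kJ/K.
ΔS_univ = −Q_H/T_H + Q_C/T_C = 0.215 kJ/K (> 0, since η = 0.258 < η_Carnot = 0.673).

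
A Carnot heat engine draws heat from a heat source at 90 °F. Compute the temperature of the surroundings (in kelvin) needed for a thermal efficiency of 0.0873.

T_H = 90 °F → (90 − 32) × 5/9 = 32.22 °C = 305.37 K.
From η = 1 − T_C/T_H, T_C = T_H·(1 − η) = 305.37 × (1 − 0.0873) = 278.7 K.

T_C ≈ 278.7 K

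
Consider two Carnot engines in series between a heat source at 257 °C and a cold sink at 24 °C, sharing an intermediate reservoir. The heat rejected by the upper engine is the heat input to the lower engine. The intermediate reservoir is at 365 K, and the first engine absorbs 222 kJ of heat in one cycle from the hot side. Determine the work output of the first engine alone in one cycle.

W₁ ≈ 69.2 kJ

T_H = 257 °C → 257 + 273.15 = 530.15 K.
T_C = 24 °C → 24 + 273.15 = 297.15 K.
First-stage efficiency η₁ = 1 − T_m/T_H = 1 − 365.00/530.15 = 0.3115.
W₁ = η₁·Q_H = 0.3115 × 222 = 69.2 kJ.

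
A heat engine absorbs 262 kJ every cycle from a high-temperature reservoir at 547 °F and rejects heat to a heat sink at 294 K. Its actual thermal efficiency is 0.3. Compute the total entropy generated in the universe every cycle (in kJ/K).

T_H = 547 °F → (547 − 32) × 5/9 = 286.11 °C = 559.26 K.
W = η·Q_H = 0.3 × 262 = 78.60 kJ, so Q_C = Q_H − W = 183.4 kJ.
The hot reservoir loses entropy Q_H/T_H = 262/559.26 = 0.4685 kJ/K; the cold reservoir gains Q_C/T_C = 183.4/294.00 = 0.6238 kJ/K.
ΔS_univ = −Q_H/T_H + Q_C/T_C = 0.1553 kJ/K (> 0, since η = 0.3 < η_Carnot = 0.474).

ΔS_univ ≈ 0.1553 kJ/K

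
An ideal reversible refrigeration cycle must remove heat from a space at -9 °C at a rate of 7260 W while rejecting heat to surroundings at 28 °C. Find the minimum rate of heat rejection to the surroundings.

Q̇_H ≈ 8280 W

T_H = 28 °C → 28 + 273.15 = 301.15 K.
T_C = -9 °C → -9 + 273.15 = 264.15 K.
For a reversible cycle Q_H/Q_C = T_H/T_C, so Q_H = Q_C·T_H/T_C = 7260 × 301.15/264.15 = 8280 W.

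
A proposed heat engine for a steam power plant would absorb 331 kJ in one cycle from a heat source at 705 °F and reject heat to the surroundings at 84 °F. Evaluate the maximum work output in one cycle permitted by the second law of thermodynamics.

T_H = 705 °F → (705 − 32) × 5/9 = 373.89 °C = 647.04 K.
T_C = 84 °F → (84 − 32) × 5/9 = 28.89 °C = 302.04 K.
By the Carnot theorem, η_max = 1 − T_C/T_H = 1 − 302.04/647.04 = 0.5332.
W_max = η_max · Q_H = 0.5332 × 331 = 176 kJ.

W_max ≈ 176 kJ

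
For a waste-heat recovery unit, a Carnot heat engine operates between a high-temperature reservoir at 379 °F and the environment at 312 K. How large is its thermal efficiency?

T_H = 379 °F → (379 − 32) × 5/9 = 192.78 °C = 465.93 K.
The Carnot efficiency is η = 1 − T_C/T_H = 1 − 312.00/465.93 = 0.3304.

η ≈ 0.3304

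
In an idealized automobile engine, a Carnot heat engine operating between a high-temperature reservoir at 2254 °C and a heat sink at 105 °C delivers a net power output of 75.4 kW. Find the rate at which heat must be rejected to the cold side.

Q̇_C ≈ 13.27 kW

T_H = 2254 °C → 2254 + 273.15 = 2527.15 K.
T_C = 105 °C → 105 + 273.15 = 378.15 K.
Carnot efficiency: η = 1 − T_C/T_H = 1 − 378.15/2527.15 = 0.8504.
Since Q_C/Q_H = T_C/T_H and Q_H = W/η, Q_C = W·T_C/(T_H − T_C) = 75.4 × 378.15/2149.00 = 13.27 kW.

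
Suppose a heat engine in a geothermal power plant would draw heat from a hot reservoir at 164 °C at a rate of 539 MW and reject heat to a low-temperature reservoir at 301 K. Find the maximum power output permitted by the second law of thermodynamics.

Ẇ_max ≈ 168 MW

T_H = 164 °C → 164 + 273.15 = 437.15 K.
The upper bound on efficiency is η_max = 1 − T_C/T_H = 1 − 301.00/437.15 = 0.3114.
W_max = η_max · Q_H = 0.3114 × 539 = 168 MW.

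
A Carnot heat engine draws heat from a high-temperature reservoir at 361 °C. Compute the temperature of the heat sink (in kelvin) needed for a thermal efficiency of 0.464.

T_C ≈ 340 K

T_H = 361 °C → 361 + 273.15 = 634.15 K.
From η = 1 − T_C/T_H, T_C = T_H·(1 − η) = 634.15 × (1 − 0.464) = 340 K.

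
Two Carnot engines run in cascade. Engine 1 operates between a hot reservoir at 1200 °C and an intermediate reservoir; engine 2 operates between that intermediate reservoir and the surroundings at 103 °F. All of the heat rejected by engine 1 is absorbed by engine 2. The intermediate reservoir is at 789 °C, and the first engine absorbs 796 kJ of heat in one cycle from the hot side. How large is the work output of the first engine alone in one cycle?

W₁ ≈ 222 kJ

T_H = 1200 °C → 1200 + 273.15 = 1473.15 K.
T_C = 103 °F → (103 − 32) × 5/9 = 39.44 °C = 312.59 K.
T_m = 789 °C → 789 + 273.15 = 1062.15 K.
First-stage efficiency η₁ = 1 − T_m/T_H = 1 − 1062.15/1473.15 = 0.2790.
W₁ = η₁·Q_H = 0.2790 × 796 = 222 kJ.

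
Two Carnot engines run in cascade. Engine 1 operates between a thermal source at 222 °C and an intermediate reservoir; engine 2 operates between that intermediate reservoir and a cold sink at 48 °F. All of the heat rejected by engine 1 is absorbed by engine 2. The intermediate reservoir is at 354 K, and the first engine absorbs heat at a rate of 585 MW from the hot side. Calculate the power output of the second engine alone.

Ẇ₂ ≈ 85.0 MW

T_H = 222 °C → 222 + 273.15 = 495.15 K.
T_C = 48 °F → (48 − 32) × 5/9 = 8.89 °C = 282.04 K.
Heat entering the second stage: Q_m = Q_H·(T_m/T_H) = 585 × 354.00/495.15 = 418 MW.
Second-stage efficiency η₂ = 1 − T_C/T_m = 1 − 282.04/354.00 = 0.2033, so W₂ = η₂·Q_m = 85.0 MW.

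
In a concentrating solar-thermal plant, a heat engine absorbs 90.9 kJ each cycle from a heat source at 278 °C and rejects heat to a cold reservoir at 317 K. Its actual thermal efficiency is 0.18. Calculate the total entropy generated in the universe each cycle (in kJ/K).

ΔS_univ ≈ 0.0702 kJ/K

T_H = 278 °C → 278 + 273.15 = 551.15 K.
W = η·Q_H = 0.18 × 90.9 = 16.36 kJ, so Q_C = Q_H − W = 74.54 kJ.
Reservoir entropy changes: ΔS_H = −Q_H/T_H = −90.9/551.15 = -0.1649 kJ/K and ΔS_C = +Q_C/T_C = 74.54/317.00 = 0.2351 kJ/K.
ΔS_univ = −Q_H/T_H + Q_C/T_C = 0.0702 kJ/K (> 0, since η = 0.18 < η_Carnot = 0.425).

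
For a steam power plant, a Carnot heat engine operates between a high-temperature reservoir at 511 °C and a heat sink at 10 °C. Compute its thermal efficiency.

T_H = 511 °C → 511 + 273.15 = 784.15 K.
T_C = 10 °C → 10 + 273.15 = 283.15 K.
η_rev = 1 − T_C/T_H = 1 − 283.15/784.15 = 0.639.

η ≈ 0.639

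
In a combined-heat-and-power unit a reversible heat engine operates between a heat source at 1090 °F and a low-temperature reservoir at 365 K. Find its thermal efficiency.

η ≈ 0.576

T_H = 1090 °F → (1090 − 32) × 5/9 = 587.78 °C = 860.93 K.
Carnot efficiency: η = 1 − T_C/T_H = 1 − 365.00/860.93 = 0.576.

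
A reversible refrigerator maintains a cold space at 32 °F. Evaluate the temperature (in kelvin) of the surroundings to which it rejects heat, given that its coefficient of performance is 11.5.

T_C = 32 °F → (32 − 32) × 5/9 = 0.00 °C = 273.15 K.
COP_R = T_C/(T_H − T_C) ⇒ T_H = T_C·(1 + 1/COP_R) = 273.15 × (1 + 1/11.5) = 297 K.

T_H ≈ 297 K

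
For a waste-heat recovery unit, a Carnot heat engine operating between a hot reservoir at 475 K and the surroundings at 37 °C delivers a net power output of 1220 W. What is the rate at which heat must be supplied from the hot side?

T_C = 37 °C → 37 + 273.15 = 310.15 K.
The Carnot efficiency is η = 1 − T_C/T_H = 1 − 310.15/475.00 = 0.3471.
Q_H = W/η = 1220/0.3471 = 3520 W.

Q̇_H ≈ 3520 W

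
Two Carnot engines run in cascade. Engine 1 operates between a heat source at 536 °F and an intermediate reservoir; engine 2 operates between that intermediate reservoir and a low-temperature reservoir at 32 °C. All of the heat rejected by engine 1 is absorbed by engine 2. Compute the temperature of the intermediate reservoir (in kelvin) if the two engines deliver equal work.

T_m ≈ 429.1 K

T_H = 536 °F → (536 − 32) × 5/9 = 280.00 °C = 553.15 K.
T_C = 32 °C → 32 + 273.15 = 305.15 K.
For reversible stages Q_m = Q_H·(T_m/T_H). Setting W₁ = Q_H(1 − T_m/T_H) equal to W₂ = Q_m(1 − T_C/T_m) = Q_H·(T_m − T_C)/T_H gives T_H − T_m = T_m − T_C, so T_m = (T_H + T_C)/2 = (553.15 + 305.15)/2 = 429.1 K.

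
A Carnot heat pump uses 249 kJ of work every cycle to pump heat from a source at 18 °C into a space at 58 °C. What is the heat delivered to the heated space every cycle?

T_H = 58 °C → 58 + 273.15 = 331.15 K.
T_C = 18 °C → 18 + 273.15 = 291.15 K.
Reversible heating COP: COP_HP = T_H/(T_H − T_C) = 331.15/40.00 = 8.2787.
Q_H = COP_HP · W = 8.2787 × 249 = 2061 kJ.

Q_H ≈ 2061 kJ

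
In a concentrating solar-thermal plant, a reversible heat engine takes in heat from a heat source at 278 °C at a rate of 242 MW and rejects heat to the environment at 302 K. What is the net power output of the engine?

T_H = 278 °C → 278 + 273.15 = 551.15 K.
The Carnot efficiency is η = 1 − T_C/T_H = 1 − 302.00/551.15 = 0.4521.
W = η·Q_H = 0.4521 × 242 = 109.4 MW.

Ẇ ≈ 109.4 MW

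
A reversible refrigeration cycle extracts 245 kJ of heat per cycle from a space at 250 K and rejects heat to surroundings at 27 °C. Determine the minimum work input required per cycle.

W_in ≈ 49.1 kJ

T_H = 27 °C → 27 + 273.15 = 300.15 K.
For a reversible refrigerator, COP_R = T_C/(T_H − T_C) = 250.00/50.15 = 4.9850.
W = Q_C/COP_R = 245/4.9850 = 49.1 kJ.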